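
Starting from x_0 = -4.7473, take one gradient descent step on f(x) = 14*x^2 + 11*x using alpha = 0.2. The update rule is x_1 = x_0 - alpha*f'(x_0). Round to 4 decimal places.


We compute the gradient at x_0 and apply the update.
f'(x) = 28*x + 11
f'(-4.7473) = 28*-4.7473 + 11 = -121.9244
x_1 = -4.7473 - 0.2*-121.9244 = 19.6376


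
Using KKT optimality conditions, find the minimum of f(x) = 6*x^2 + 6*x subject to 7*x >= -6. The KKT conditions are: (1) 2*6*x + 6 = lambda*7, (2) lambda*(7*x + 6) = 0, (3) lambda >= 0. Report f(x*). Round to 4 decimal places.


Step 1: Try lambda = 0 (constraint inactive).
Stationarity: 2*6*x + 6 = 0
x* = -6/(2*6) = -0.5
Check constraint: 7*-0.5 = -3.5 >= -6 -- satisfied.
Step 2: Compute optimal value.
f(x*) = 6*(-0.5)^2 + 6*(-0.5) = -1.5


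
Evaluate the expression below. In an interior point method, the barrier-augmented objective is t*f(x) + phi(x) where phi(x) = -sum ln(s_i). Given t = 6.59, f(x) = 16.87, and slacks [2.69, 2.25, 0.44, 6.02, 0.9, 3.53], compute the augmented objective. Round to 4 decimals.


Step 1: Compute log-barrier.
ln values: [0.9895, 0.8109, -0.821, 1.7951, -0.1054, 1.2613]
phi = -(0.9895 + 0.8109 - 0.821 + 1.7951 - 0.1054 + 1.2613) = -3.9305
Step 2: Compute augmented objective.
t*f(x) = 6.59*16.87 = 111.1733
Total = 111.1733 - 3.9305 = 107.2428


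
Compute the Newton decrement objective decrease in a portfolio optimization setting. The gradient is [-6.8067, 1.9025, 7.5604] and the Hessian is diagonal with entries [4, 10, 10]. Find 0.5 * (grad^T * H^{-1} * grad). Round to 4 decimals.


Step 1: H is diagonal, so H^(-1) * g = [-1.7017, 0.1903, 0.756].
Step 2: g^T H^(-1) g = sum_i g_i^2 / H_ii
  = (-6.8067)^2/4 + (1.9025)^2/10 + (7.5604)^2/10
  = 11.5828 + 0.362 + 5.716 = 17.6607
Step 3: Objective decrease = 0.5 * g^T H^(-1) g = 8.8304


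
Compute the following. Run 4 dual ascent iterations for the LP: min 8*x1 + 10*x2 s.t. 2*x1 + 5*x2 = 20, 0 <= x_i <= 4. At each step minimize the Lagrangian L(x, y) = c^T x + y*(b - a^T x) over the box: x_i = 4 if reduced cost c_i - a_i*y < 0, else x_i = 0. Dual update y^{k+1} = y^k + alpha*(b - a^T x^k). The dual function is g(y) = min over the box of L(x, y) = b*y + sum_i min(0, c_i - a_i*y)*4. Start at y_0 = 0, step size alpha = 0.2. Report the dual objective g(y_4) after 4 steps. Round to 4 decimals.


Dual ascent for LP: min 8*x1 + 10*x2, 2*x1 + 5*x2 = 20, 0 <= x_i <= 4
Step 1: y^k = 0.0, reduced costs: (8.0, 10.0)
  x^k = (0.0, 0.0), subgradient = b - a^T x = 20.0
  y^{k+1} = 0.0 + 0.2*20.0 = 4.0
Step 2: y^k = 4.0, reduced costs: (0.0, -10.0)
  x^k = (0.0, 4.0), subgradient = b - a^T x = 0.0
  y^{k+1} = 4.0 + 0.2*0.0 = 4.0
Step 3: y^k = 4.0, reduced costs: (0.0, -10.0)
  x^k = (0.0, 4.0), subgradient = b - a^T x = 0.0
  y^{k+1} = 4.0 + 0.2*0.0 = 4.0
Step 4: y^k = 4.0, reduced costs: (0.0, -10.0)
  x^k = (0.0, 4.0), subgradient = b - a^T x = 0.0
  y^{k+1} = 4.0 + 0.2*0.0 = 4.0
Dual objective at y_4 = 4.0: reduced costs (0.0, -10.0), box minimizer x = (0.0, 4.0)
g(y_4) = b*y + (c1 - a1*y)*x1 + (c2 - a2*y)*x2 = 20*4.0 + 0.0*0.0 + (-10.0)*4.0 = 80.0 + 0.0 - 40.0 = 40.0


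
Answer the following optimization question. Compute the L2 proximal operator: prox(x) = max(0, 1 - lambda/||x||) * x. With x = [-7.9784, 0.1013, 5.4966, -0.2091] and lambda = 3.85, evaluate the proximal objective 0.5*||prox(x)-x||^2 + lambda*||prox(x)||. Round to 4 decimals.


Step 1: Compute ||x||.
||x|| = 9.6913
Step 2: Compute scaling factor.
scale = max(0, 1 - 3.85/9.6913) = 0.6027
Step 3: prox(x) = [-4.8089, 0.0611, 3.313, -0.126]
||prox(x)|| = 5.8413
Step 4: Proximal objective.
0.5*||prox-x||^2 = 7.4113
lambda*||prox|| = 22.489
Total = 29.9003


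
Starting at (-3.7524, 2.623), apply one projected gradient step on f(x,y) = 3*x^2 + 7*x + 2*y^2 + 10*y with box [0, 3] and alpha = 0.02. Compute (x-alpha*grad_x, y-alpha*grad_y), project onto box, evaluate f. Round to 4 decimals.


Step 1: Compute gradient at (-3.7524, 2.623).
grad_x = 2*3*-3.7524 + 7 = -15.5144
grad_y = 2*2*2.623 + 10 = 20.492
Step 2: Gradient step.
x_raw = -3.7524 - 0.02*-15.5144 = -3.4421
y_raw = 2.623 - 0.02*20.492 = 2.2132
Step 3: Project onto [0, 3].
x_proj = clip(-3.4421) = 0.0
y_proj = clip(2.2132) = 2.2132
Step 4: Evaluate f.
f(0.0, 2.2132) = 31.9278


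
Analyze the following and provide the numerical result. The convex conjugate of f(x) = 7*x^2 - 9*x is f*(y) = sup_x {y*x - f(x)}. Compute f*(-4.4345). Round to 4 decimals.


f*(y) = sup_x {y*x - a*x^2 - b*x} = sup_x {(y-b)*x - a*x^2}
FOC: (y - b) - 2a*x = 0 => x* = (y - b)/(2a)
x* = (-4.4345 + 9)/(2*7) = 0.3261
f*(-4.4345) = (y-b)^2/(4a) = (-4.4345 + 9)^2/(4*7)
= 20.8438/28 = 0.7444


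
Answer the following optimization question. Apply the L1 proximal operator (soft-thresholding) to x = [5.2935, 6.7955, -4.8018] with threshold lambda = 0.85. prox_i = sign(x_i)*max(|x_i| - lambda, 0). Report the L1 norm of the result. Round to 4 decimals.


Soft-thresholding with lambda = 0.85:
prox(5.2935) = sign(5.2935)*max(|5.2935| - 0.85, 0) = 4.4435
prox(6.7955) = sign(6.7955)*max(|6.7955| - 0.85, 0) = 5.9455
prox(-4.8018) = sign(-4.8018)*max(|-4.8018| - 0.85, 0) = -3.9518
prox(x) = [4.4435, 5.9455, -3.9518]
||prox(x)||_1 = 4.4435 + 5.9455 + 3.9518 = 14.3408


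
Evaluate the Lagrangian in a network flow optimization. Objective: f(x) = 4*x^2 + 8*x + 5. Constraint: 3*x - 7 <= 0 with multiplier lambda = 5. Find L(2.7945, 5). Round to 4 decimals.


Step 1: Evaluate f(x).
f(2.7945) = 4*2.7945^2 + 8*2.7945 + 5 = 58.5929
Step 2: Evaluate g(x).
g(2.7945) = 3*2.7945 - 7 = 1.3835
Step 3: Compute Lagrangian.
L = 58.5929 + 5*1.3835 = 65.5104


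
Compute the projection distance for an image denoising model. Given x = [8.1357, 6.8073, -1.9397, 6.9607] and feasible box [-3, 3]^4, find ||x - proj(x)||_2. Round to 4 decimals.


Project each component onto [-3, 3].
clip(8.1357) = 3.0, clip(6.8073) = 3.0, clip(-1.9397) = -1.9397, clip(6.9607) = 3.0
Projection = [3.0, 3.0, -1.9397, 3.0]
Squared diffs: [26.3754, 14.4955, 0.0, 15.6871]
Distance = sqrt(56.558) = 7.5205


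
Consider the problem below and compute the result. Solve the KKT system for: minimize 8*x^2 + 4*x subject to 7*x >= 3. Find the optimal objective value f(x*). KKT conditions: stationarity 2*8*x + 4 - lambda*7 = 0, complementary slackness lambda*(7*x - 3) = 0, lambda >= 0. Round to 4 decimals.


Step 1: Try lambda = 0 (constraint inactive).
x_unc = -4/(2*8) = -0.25
Check: 7*-0.25 = -1.75 < 3 -- violated!
Step 2: Constraint must be active: 7*x = 3
x* = 3/7 = 0.4286 (rounded; the exact value 3/7 is used below)
lambda = (2*8*(3/7) + 4)/7 = 1.551
Step 3: Compute optimal value.
f(x*) = 8*(3/7)^2 + 4*(3/7) = 3.1837


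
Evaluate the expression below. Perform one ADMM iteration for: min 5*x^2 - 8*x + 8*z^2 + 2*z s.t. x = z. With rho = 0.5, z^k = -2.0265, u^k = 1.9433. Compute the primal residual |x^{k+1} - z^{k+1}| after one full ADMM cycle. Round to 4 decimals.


ADMM iteration with rho = 0.5, z^k = -2.0265, u^k = 1.9433
Step 1: x-update.
Minimize 5*x^2 - 8*x + (0.5/2)*(x + 2.0265 + 1.9433)^2
FOC: (2*5 + 0.5)*x = 8 + 0.5*(-2.0265 - 1.9433)
x^{k+1} = 0.5729
Step 2: z-update.
Minimize 8*z^2 + 2*z + (0.5/2)*(0.5729 - z + 1.9433)^2
FOC: (2*8 + 0.5)*z = -2 + 0.5*(0.5729 + 1.9433)
z^{k+1} = -0.045
Step 3: u-update.
u^{k+1} = 1.9433 + 0.5729 + 0.045 = 2.5611
Step 4: Primal residual = |0.5729 + 0.045| = 0.6178


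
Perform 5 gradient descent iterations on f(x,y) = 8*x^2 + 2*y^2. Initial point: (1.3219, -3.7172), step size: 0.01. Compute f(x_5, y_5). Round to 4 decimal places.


Gradient descent on f(x,y) = 8*x^2 + 2*y^2.
Starting point: (1.3219, -3.7172), alpha = 0.01
Step 1: grad_x = 2*8*1.3219 = 21.1504, grad_y = 2*2*-3.7172 = -14.8688
  x_1 = 1.3219 - 0.01*21.1504 = 1.1104
  y_1 = -3.7172 - 0.01*-14.8688 = -3.5685
Step 2: grad_x = 2*8*1.1104 = 17.7663, grad_y = 2*2*-3.5685 = -14.274
  x_2 = 1.1104 - 0.01*17.7663 = 0.9327
  y_2 = -3.5685 - 0.01*-14.274 = -3.4258
Step 3: grad_x = 2*8*0.9327 = 14.9237, grad_y = 2*2*-3.4258 = -13.7031
  x_3 = 0.9327 - 0.01*14.9237 = 0.7835
  y_3 = -3.4258 - 0.01*-13.7031 = -3.2887
Step 4: grad_x = 2*8*0.7835 = 12.5359, grad_y = 2*2*-3.2887 = -13.155
  x_4 = 0.7835 - 0.01*12.5359 = 0.6581
  y_4 = -3.2887 - 0.01*-13.155 = -3.1572
Step 5: grad_x = 2*8*0.6581 = 10.5302, grad_y = 2*2*-3.1572 = -12.6288
  x_5 = 0.6581 - 0.01*10.5302 = 0.5528
  y_5 = -3.1572 - 0.01*-12.6288 = -3.0309
f(0.5528, -3.0309) = 8*0.5528^2 + 2*(-3.0309)^2 = 20.8178


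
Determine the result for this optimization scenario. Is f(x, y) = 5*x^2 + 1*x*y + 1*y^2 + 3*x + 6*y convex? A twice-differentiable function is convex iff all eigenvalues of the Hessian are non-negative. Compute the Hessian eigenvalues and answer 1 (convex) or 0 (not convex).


The Hessian of f(x,y) = 5*x^2 + 1*x*y + 1*y^2 + 3*x + 6*y is:
H = [[10, 1], [1, 2]]
Trace = 10 + 2 = 12
Determinant = 10*2 - (1)^2 = 19
Discriminant = (12)^2 - 4*19 = 68.0
Eigenvalues: lambda_1 = 1.8769, lambda_2 = 10.1231
The function is convex.

1


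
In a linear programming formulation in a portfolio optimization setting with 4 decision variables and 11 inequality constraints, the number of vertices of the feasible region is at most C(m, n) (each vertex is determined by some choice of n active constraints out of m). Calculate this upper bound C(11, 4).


Each vertex corresponds to some choice of n active constraints out of m, so the number of vertices is at most C(m, n) = m! / (n!(m-n)!).
m = 11, n = 4
Numerator: 11 * 10 * 9 * 8
Denominator: 4! = 24
C(11, 4) = 330


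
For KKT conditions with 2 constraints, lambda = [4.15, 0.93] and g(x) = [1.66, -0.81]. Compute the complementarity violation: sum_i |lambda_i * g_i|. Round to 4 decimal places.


KKT complementary slackness check:
lambda_1 * g_1 = 4.15 * 1.66 = 6.889
lambda_2 * g_2 = 0.93 * -0.81 = -0.7533
Total violation = 6.889 + 0.7533 = 7.6423


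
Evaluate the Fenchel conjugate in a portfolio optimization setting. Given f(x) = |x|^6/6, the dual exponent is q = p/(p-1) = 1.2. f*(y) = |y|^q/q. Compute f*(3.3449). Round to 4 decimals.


The conjugate exponent q satisfies 1/p + 1/q = 1.
p = 6, so q = 6/(6 - 1) = 1.2
|y|^q = 3.3449^1.2 = 4.2585
f*(3.3449) = 4.2585 / 1.2 = 3.5488


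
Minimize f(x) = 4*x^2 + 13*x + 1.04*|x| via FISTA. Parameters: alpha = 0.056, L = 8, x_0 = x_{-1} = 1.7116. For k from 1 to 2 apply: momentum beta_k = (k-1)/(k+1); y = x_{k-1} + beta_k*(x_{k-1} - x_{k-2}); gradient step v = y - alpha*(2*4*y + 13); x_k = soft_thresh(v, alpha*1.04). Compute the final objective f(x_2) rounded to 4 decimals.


FISTA on f(x) = 4*x^2 + 13*x + 1.04*|x|
L = 8, alpha = 0.056
Iteration 1: beta = 0.0, y = 1.7116 + 0.0*(1.7116 - 1.7116) = 1.7116
  grad(y) = 26.6928, v = y - alpha*grad = 0.2168
  prox(v) = soft_thresh(0.2168, 0.0582) = 0.1586
Iteration 2: beta = 0.3333, y = 0.1586 + 0.3333*(0.1586 - 1.7116) = -0.3591
  grad(y) = 10.1271, v = y - alpha*grad = -0.9262
  prox(v) = soft_thresh(-0.9262, 0.0582) = -0.868
f(x_2) = 4*(-0.868)^2 + 13*(-0.868) + 1.04*|-0.868| = -7.3675


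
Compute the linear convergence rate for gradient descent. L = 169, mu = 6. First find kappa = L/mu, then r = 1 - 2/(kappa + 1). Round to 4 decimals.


Step 1: Compute the condition number.
kappa = L/mu = 169/6 = 28.1667
Step 2: Compute the convergence rate.
r = 1 - 2/(kappa + 1) = 1 - 2*mu/(L + mu) = (L - mu)/(L + mu) = 163/175 = 0.9314


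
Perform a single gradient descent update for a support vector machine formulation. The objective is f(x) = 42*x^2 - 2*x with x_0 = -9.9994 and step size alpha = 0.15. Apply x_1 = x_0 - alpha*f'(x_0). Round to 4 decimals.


We compute the gradient at x_0 and apply the update.
f'(x) = 84*x - 2
f'(-9.9994) = 84*-9.9994 - 2 = -841.9496
x_1 = -9.9994 - 0.15*-841.9496 = 116.293


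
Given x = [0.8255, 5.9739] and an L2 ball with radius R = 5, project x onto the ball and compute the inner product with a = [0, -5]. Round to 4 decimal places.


Step 1: Compute ||x|| (intermediates to 6 decimals).
||x|| = sqrt(0.8255^2 + 5.9739^2) = 6.030666
Step 2: Project.
Since ||x|| > R, scale = R/||x|| = 5/6.030666 = 0.829096, proj(x) = scale * x
proj(x) = [0.684419, 4.952937]
Step 3: Dot product.
a^T * proj(x) = 0*0.684419 - 5*4.952937 = -24.7647


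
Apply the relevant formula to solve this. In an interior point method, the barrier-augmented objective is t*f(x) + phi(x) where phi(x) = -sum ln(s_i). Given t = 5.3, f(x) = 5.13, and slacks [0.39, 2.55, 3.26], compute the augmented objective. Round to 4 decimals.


Step 1: Compute log-barrier.
ln values: [-0.9416, 0.9361, 1.1817]
phi = -(-0.9416 + 0.9361 + 1.1817) = -1.1762
Step 2: Compute augmented objective.
t*f(x) = 5.3*5.13 = 27.189
Total = 27.189 - 1.1762 = 26.0128


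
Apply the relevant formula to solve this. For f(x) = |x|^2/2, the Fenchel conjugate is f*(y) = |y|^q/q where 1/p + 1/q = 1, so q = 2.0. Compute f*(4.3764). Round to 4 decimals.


The conjugate exponent q satisfies 1/p + 1/q = 1.
p = 2, so q = 2/(2 - 1) = 2.0
|y|^q = 4.3764^2.0 = 19.1529
f*(4.3764) = 19.1529 / 2.0 = 9.5764


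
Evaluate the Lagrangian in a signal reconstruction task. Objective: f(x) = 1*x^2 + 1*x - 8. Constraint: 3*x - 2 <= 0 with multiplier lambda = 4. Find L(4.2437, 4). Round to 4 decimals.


Step 1: Evaluate f(x).
f(4.2437) = 1*4.2437^2 + 1*4.2437 - 8 = 14.2527
Step 2: Evaluate g(x).
g(4.2437) = 3*4.2437 - 2 = 10.7311
Step 3: Compute Lagrangian.
L = 14.2527 + 4*10.7311 = 57.1771


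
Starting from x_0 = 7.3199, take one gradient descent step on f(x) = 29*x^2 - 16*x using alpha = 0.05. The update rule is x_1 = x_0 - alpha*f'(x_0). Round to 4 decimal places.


We compute the gradient at x_0 and apply the update.
f'(x) = 58*x - 16
f'(7.3199) = 58*7.3199 - 16 = 408.5542
x_1 = 7.3199 - 0.05*408.5542 = -13.1078


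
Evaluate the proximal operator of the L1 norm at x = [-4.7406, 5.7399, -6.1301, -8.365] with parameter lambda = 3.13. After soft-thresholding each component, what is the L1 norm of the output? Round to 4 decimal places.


Soft-thresholding with lambda = 3.13:
prox(-4.7406) = sign(-4.7406)*max(|-4.7406| - 3.13, 0) = -1.6106
prox(5.7399) = sign(5.7399)*max(|5.7399| - 3.13, 0) = 2.6099
prox(-6.1301) = sign(-6.1301)*max(|-6.1301| - 3.13, 0) = -3.0001
prox(-8.365) = sign(-8.365)*max(|-8.365| - 3.13, 0) = -5.235
prox(x) = [-1.6106, 2.6099, -3.0001, -5.235]
||prox(x)||_1 = 1.6106 + 2.6099 + 3.0001 + 5.235 = 12.4556


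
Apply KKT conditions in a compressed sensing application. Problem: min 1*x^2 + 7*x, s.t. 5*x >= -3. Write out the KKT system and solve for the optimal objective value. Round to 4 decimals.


Step 1: Try lambda = 0 (constraint inactive).
x_unc = -7/(2*1) = -3.5
Check: 5*-3.5 = -17.5 < -3 -- violated!
Step 2: Constraint must be active: 5*x = -3
x* = -3/5 = -0.6
lambda = (2*1*(-0.6) + 7)/5 = 1.16
Step 3: Compute optimal value.
f(x*) = 1*(-0.6)^2 + 7*(-0.6) = -3.84


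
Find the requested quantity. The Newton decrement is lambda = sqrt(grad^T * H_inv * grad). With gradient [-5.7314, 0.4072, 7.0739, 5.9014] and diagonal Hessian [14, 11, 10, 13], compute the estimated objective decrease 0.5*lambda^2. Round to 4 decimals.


Step 1: H is diagonal, so H^(-1) * g = [-0.4094, 0.037, 0.7074, 0.454].
Step 2: g^T H^(-1) g = sum_i g_i^2 / H_ii
  = (-5.7314)^2/14 + (0.4072)^2/11 + (7.0739)^2/10 + (5.9014)^2/13
  = 2.3464 + 0.0151 + 5.004 + 2.679 = 10.0444
Step 3: Objective decrease = 0.5 * g^T H^(-1) g = 5.0222


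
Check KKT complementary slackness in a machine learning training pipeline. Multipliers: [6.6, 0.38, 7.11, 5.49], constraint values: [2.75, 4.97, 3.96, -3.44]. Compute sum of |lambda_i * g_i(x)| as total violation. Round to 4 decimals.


KKT complementary slackness check:
lambda_1 * g_1 = 6.6 * 2.75 = 18.15
lambda_2 * g_2 = 0.38 * 4.97 = 1.8886
lambda_3 * g_3 = 7.11 * 3.96 = 28.1556
lambda_4 * g_4 = 5.49 * -3.44 = -18.8856
Total violation = 18.15 + 1.8886 + 28.1556 + 18.8856 = 67.0798


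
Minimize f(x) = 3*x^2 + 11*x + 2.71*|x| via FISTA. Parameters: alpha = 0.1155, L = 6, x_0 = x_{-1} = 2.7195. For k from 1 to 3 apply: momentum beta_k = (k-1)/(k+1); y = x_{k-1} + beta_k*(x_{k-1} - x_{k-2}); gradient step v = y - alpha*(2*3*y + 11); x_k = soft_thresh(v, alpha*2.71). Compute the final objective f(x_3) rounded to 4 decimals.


FISTA on f(x) = 3*x^2 + 11*x + 2.71*|x|
L = 6, alpha = 0.1155
Iteration 1: beta = 0.0, y = 2.7195 + 0.0*(2.7195 - 2.7195) = 2.7195
  grad(y) = 27.317, v = y - alpha*grad = -0.4356
  prox(v) = soft_thresh(-0.4356, 0.313) = -0.1226
Iteration 2: beta = 0.3333, y = -0.1226 + 0.3333*(-0.1226 - 2.7195) = -1.07
  grad(y) = 4.5801, v = y - alpha*grad = -1.599
  prox(v) = soft_thresh(-1.599, 0.313) = -1.286
Iteration 3: beta = 0.5, y = -1.286 + 0.5*(-1.286 + 0.1226) = -1.8677
  grad(y) = -0.206, v = y - alpha*grad = -1.8439
  prox(v) = soft_thresh(-1.8439, 0.313) = -1.5309
f(x_3) = 3*(-1.5309)^2 + 11*(-1.5309) + 2.71*|-1.5309| = -5.6602


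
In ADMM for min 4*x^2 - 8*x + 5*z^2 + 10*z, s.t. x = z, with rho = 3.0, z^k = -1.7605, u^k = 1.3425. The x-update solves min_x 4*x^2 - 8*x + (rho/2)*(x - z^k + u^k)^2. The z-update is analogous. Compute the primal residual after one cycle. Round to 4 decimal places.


ADMM iteration with rho = 3.0, z^k = -1.7605, u^k = 1.3425
Step 1: x-update.
Minimize 4*x^2 - 8*x + (3.0/2)*(x + 1.7605 + 1.3425)^2
FOC: (2*4 + 3.0)*x = 8 + 3.0*(-1.7605 - 1.3425)
x^{k+1} = -0.119
Step 2: z-update.
Minimize 5*z^2 + 10*z + (3.0/2)*(-0.119 - z + 1.3425)^2
FOC: (2*5 + 3.0)*z = -10 + 3.0*(-0.119 + 1.3425)
z^{k+1} = -0.4869
Step 3: u-update.
u^{k+1} = 1.3425 - 0.119 + 0.4869 = 1.7104
Step 4: Primal residual = |-0.119 + 0.4869| = 0.3679


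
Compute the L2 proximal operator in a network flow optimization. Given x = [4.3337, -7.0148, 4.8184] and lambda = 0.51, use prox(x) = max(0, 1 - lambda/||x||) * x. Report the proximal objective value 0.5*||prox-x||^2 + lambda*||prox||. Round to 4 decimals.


Step 1: Compute ||x||.
||x|| = 9.5501
Step 2: Compute scaling factor.
scale = max(0, 1 - 0.51/9.5501) = 0.9466
Step 3: prox(x) = [4.1023, -6.6402, 4.5611]
||prox(x)|| = 9.0401
Step 4: Proximal objective.
0.5*||prox-x||^2 = 0.1301
lambda*||prox|| = 4.6105
Total = 4.7405


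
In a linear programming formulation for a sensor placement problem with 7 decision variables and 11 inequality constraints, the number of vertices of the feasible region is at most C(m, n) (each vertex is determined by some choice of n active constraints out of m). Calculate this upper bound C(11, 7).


Each vertex corresponds to some choice of n active constraints out of m, so the number of vertices is at most C(m, n) = m! / (n!(m-n)!).
m = 11, n = 7
Numerator: 11 * 10 * 9 * 8 * 7 * 6 * 5
Denominator: 7! = 5040
C(11, 7) = 330


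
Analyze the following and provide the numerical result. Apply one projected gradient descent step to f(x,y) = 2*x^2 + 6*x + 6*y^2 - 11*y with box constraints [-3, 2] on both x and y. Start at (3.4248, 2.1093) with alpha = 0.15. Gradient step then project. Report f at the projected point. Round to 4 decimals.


Step 1: Compute gradient at (3.4248, 2.1093).
grad_x = 2*2*3.4248 + 6 = 19.6992
grad_y = 2*6*2.1093 - 11 = 14.3116
Step 2: Gradient step.
x_raw = 3.4248 - 0.15*19.6992 = 0.4699
y_raw = 2.1093 - 0.15*14.3116 = -0.0374
Step 3: Project onto [-3, 2].
x_proj = clip(0.4699) = 0.4699
y_proj = clip(-0.0374) = -0.0374
Step 4: Evaluate f.
f(0.4699, -0.0374) = 3.6814


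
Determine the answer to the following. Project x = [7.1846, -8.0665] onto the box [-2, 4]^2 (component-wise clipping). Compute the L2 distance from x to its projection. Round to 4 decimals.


Project each component onto [-2, 4].
clip(7.1846) = 4.0, clip(-8.0665) = -2.0
Projection = [4.0, -2.0]
Squared diffs: [10.1417, 36.8024]
Distance = sqrt(46.9441) = 6.8516


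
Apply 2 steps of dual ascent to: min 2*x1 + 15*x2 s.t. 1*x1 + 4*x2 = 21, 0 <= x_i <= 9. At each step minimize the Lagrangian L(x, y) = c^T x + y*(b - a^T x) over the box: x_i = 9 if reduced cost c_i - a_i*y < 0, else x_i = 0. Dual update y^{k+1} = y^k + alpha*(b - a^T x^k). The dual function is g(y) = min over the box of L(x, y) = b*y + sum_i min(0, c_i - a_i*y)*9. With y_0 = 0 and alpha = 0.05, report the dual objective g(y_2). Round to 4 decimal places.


Dual ascent for LP: min 2*x1 + 15*x2, 1*x1 + 4*x2 = 21, 0 <= x_i <= 9
Step 1: y^k = 0.0, reduced costs: (2.0, 15.0)
  x^k = (0.0, 0.0), subgradient = b - a^T x = 21.0
  y^{k+1} = 0.0 + 0.05*21.0 = 1.05
Step 2: y^k = 1.05, reduced costs: (0.95, 10.8)
  x^k = (0.0, 0.0), subgradient = b - a^T x = 21.0
  y^{k+1} = 1.05 + 0.05*21.0 = 2.1
Dual objective at y_2 = 2.1: reduced costs (-0.1, 6.6), box minimizer x = (9.0, 0.0)
g(y_2) = b*y + (c1 - a1*y)*x1 + (c2 - a2*y)*x2 = 21*2.1 + (-0.1)*9.0 + 6.6*0.0 = 44.1 - 0.9 + 0.0 = 43.2


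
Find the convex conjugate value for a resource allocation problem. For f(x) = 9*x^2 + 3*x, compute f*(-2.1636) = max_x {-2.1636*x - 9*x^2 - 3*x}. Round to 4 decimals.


f*(y) = sup_x {y*x - a*x^2 - b*x} = sup_x {(y-b)*x - a*x^2}
FOC: (y - b) - 2a*x = 0 => x* = (y - b)/(2a)
x* = (-2.1636 - 3)/(2*9) = -0.2869
f*(-2.1636) = (y-b)^2/(4a) = (-2.1636 - 3)^2/(4*9)
= 26.6628/36 = 0.7406


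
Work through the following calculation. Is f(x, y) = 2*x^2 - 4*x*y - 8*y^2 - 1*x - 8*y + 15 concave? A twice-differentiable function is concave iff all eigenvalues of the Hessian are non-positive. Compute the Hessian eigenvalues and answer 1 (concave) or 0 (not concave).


The Hessian of f(x,y) = 2*x^2 - 4*x*y - 8*y^2 - 1*x - 8*y + 15 is:
H = [[4, -4], [-4, -16]]
Trace = 4 - 16 = -12
Determinant = 4*-16 - (-4)^2 = -80
Discriminant = (-12)^2 - 4*-80 = 464.0
Eigenvalues: lambda_1 = -16.7703, lambda_2 = 4.7703
The function is not concave.

0


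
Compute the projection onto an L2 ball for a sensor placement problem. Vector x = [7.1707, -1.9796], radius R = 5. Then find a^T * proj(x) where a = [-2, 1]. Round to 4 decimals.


Step 1: Compute ||x|| (intermediates to 6 decimals).
||x|| = sqrt(7.1707^2 + (-1.9796)^2) = 7.438935
Step 2: Project.
Since ||x|| > R, scale = R/||x|| = 5/7.438935 = 0.672139, proj(x) = scale * x
proj(x) = [4.819707, -1.330566]
Step 3: Dot product.
a^T * proj(x) = -2*4.819707 + 1*(-1.330566) = -10.97


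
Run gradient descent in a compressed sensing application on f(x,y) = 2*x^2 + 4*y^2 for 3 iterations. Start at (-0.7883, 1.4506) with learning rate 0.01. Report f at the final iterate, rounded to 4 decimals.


Gradient descent on f(x,y) = 2*x^2 + 4*y^2.
Starting point: (-0.7883, 1.4506), alpha = 0.01
Step 1: grad_x = 2*2*-0.7883 = -3.1532, grad_y = 2*4*1.4506 = 11.6048
  x_1 = -0.7883 - 0.01*-3.1532 = -0.7568
  y_1 = 1.4506 - 0.01*11.6048 = 1.3346
Step 2: grad_x = 2*2*-0.7568 = -3.0271, grad_y = 2*4*1.3346 = 10.6764
  x_2 = -0.7568 - 0.01*-3.0271 = -0.7265
  y_2 = 1.3346 - 0.01*10.6764 = 1.2278
Step 3: grad_x = 2*2*-0.7265 = -2.906, grad_y = 2*4*1.2278 = 9.8223
  x_3 = -0.7265 - 0.01*-2.906 = -0.6974
  y_3 = 1.2278 - 0.01*9.8223 = 1.1296
f(-0.6974, 1.1296) = 2*(-0.6974)^2 + 4*1.1296^2 = 6.0765


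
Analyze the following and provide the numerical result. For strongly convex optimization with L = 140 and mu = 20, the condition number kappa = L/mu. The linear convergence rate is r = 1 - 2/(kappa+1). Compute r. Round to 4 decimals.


Step 1: Compute the condition number.
kappa = L/mu = 140/20 = 7.0
Step 2: Compute the convergence rate.
r = 1 - 2/(kappa + 1) = 1 - 2*mu/(L + mu) = (L - mu)/(L + mu) = 120/160 = 0.75


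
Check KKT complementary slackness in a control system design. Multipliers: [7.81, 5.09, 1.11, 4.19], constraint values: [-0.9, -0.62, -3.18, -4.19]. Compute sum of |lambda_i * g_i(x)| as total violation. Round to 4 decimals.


KKT complementary slackness check:
lambda_1 * g_1 = 7.81 * -0.9 = -7.029
lambda_2 * g_2 = 5.09 * -0.62 = -3.1558
lambda_3 * g_3 = 1.11 * -3.18 = -3.5298
lambda_4 * g_4 = 4.19 * -4.19 = -17.5561
Total violation = 7.029 + 3.1558 + 3.5298 + 17.5561 = 31.2707


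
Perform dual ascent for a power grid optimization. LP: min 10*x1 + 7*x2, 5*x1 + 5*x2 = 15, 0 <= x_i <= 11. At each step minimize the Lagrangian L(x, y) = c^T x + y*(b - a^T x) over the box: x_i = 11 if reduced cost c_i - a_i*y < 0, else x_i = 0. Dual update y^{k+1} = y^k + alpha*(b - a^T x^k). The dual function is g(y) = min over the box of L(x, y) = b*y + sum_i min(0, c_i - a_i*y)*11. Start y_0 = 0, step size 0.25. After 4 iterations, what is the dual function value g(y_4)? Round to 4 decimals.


Dual ascent for LP: min 10*x1 + 7*x2, 5*x1 + 5*x2 = 15, 0 <= x_i <= 11
Step 1: y^k = 0.0, reduced costs: (10.0, 7.0)
  x^k = (0.0, 0.0), subgradient = b - a^T x = 15.0
  y^{k+1} = 0.0 + 0.25*15.0 = 3.75
Step 2: y^k = 3.75, reduced costs: (-8.75, -11.75)
  x^k = (11.0, 11.0), subgradient = b - a^T x = -95.0
  y^{k+1} = 3.75 + 0.25*-95.0 = -20.0
Step 3: y^k = -20.0, reduced costs: (110.0, 107.0)
  x^k = (0.0, 0.0), subgradient = b - a^T x = 15.0
  y^{k+1} = -20.0 + 0.25*15.0 = -16.25
Step 4: y^k = -16.25, reduced costs: (91.25, 88.25)
  x^k = (0.0, 0.0), subgradient = b - a^T x = 15.0
  y^{k+1} = -16.25 + 0.25*15.0 = -12.5
Dual objective at y_4 = -12.5: reduced costs (72.5, 69.5), box minimizer x = (0.0, 0.0)
g(y_4) = b*y + (c1 - a1*y)*x1 + (c2 - a2*y)*x2 = 15*(-12.5) + 72.5*0.0 + 69.5*0.0 = -187.5 + 0.0 + 0.0 = -187.5


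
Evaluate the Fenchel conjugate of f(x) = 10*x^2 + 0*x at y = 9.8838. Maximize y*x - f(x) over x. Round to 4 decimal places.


f*(y) = sup_x {y*x - a*x^2 - b*x} = sup_x {(y-b)*x - a*x^2}
FOC: (y - b) - 2a*x = 0 => x* = (y - b)/(2a)
x* = (9.8838 - 0)/(2*10) = 0.4942
f*(9.8838) = (y-b)^2/(4a) = (9.8838 - 0)^2/(4*10)
= 97.6895/40 = 2.4422


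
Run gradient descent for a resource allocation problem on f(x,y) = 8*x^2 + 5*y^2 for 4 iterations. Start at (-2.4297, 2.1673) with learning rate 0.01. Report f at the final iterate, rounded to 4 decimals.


Gradient descent on f(x,y) = 8*x^2 + 5*y^2.
Starting point: (-2.4297, 2.1673), alpha = 0.01
Step 1: grad_x = 2*8*-2.4297 = -38.8752, grad_y = 2*5*2.1673 = 21.673
  x_1 = -2.4297 - 0.01*-38.8752 = -2.0409
  y_1 = 2.1673 - 0.01*21.673 = 1.9506
Step 2: grad_x = 2*8*-2.0409 = -32.6552, grad_y = 2*5*1.9506 = 19.5057
  x_2 = -2.0409 - 0.01*-32.6552 = -1.7144
  y_2 = 1.9506 - 0.01*19.5057 = 1.7555
Step 3: grad_x = 2*8*-1.7144 = -27.4303, grad_y = 2*5*1.7555 = 17.5551
  x_3 = -1.7144 - 0.01*-27.4303 = -1.4401
  y_3 = 1.7555 - 0.01*17.5551 = 1.58
Step 4: grad_x = 2*8*-1.4401 = -23.0415, grad_y = 2*5*1.58 = 15.7996
  x_4 = -1.4401 - 0.01*-23.0415 = -1.2097
  y_4 = 1.58 - 0.01*15.7996 = 1.422
f(-1.2097, 1.422) = 8*(-1.2097)^2 + 5*1.422^2 = 21.8165


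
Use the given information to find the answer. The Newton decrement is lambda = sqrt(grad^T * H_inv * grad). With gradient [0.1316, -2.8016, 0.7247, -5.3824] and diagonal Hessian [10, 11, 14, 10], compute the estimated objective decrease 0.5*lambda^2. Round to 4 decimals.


Step 1: H is diagonal, so H^(-1) * g = [0.0132, -0.2547, 0.0518, -0.5382].
Step 2: g^T H^(-1) g = sum_i g_i^2 / H_ii
  = (0.1316)^2/10 + (-2.8016)^2/11 + (0.7247)^2/14 + (-5.3824)^2/10
  = 0.0017 + 0.7135 + 0.0375 + 2.897 = 3.6498
Step 3: Objective decrease = 0.5 * g^T H^(-1) g = 1.8249


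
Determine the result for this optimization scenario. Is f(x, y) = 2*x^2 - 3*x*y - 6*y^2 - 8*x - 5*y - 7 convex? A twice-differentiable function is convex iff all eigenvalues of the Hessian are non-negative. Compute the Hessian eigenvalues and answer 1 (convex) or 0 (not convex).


The Hessian of f(x,y) = 2*x^2 - 3*x*y - 6*y^2 - 8*x - 5*y - 7 is:
H = [[4, -3], [-3, -12]]
Trace = 4 - 12 = -8
Determinant = 4*-12 - (-3)^2 = -57
Discriminant = (-8)^2 - 4*-57 = 292.0
Eigenvalues: lambda_1 = -12.544, lambda_2 = 4.544
The function is not convex.

0


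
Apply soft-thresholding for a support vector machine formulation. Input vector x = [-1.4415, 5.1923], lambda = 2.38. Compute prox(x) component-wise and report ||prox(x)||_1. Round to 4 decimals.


Soft-thresholding with lambda = 2.38:
prox(-1.4415) = sign(-1.4415)*max(|-1.4415| - 2.38, 0) = 0.0
prox(5.1923) = sign(5.1923)*max(|5.1923| - 2.38, 0) = 2.8123
prox(x) = [0.0, 2.8123]
||prox(x)||_1 = 0.0 + 2.8123 = 2.8123


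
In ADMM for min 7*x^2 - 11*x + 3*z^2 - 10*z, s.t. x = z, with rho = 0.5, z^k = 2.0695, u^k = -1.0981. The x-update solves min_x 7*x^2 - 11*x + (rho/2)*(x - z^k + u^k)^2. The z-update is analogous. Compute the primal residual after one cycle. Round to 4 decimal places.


ADMM iteration with rho = 0.5, z^k = 2.0695, u^k = -1.0981
Step 1: x-update.
Minimize 7*x^2 - 11*x + (0.5/2)*(x - 2.0695 - 1.0981)^2
FOC: (2*7 + 0.5)*x = 11 + 0.5*(2.0695 + 1.0981)
x^{k+1} = 0.8678
Step 2: z-update.
Minimize 3*z^2 - 10*z + (0.5/2)*(0.8678 - z - 1.0981)^2
FOC: (2*3 + 0.5)*z = 10 + 0.5*(0.8678 - 1.0981)
z^{k+1} = 1.5207
Step 3: u-update.
u^{k+1} = -1.0981 + 0.8678 - 1.5207 = -1.751
Step 4: Primal residual = |0.8678 - 1.5207| = 0.6529


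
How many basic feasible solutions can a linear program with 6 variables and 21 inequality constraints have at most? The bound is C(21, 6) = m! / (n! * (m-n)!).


Each vertex corresponds to some choice of n active constraints out of m, so the number of vertices is at most C(m, n) = m! / (n!(m-n)!).
m = 21, n = 6
Numerator: 21 * 20 * 19 * 18 * 17 * 16
Denominator: 6! = 720
C(21, 6) = 54264


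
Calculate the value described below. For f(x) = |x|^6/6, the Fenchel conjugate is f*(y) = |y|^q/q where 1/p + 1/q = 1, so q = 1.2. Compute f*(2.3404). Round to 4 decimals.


The conjugate exponent q satisfies 1/p + 1/q = 1.
p = 6, so q = 6/(6 - 1) = 1.2
|y|^q = 2.3404^1.2 = 2.7743
f*(2.3404) = 2.7743 / 1.2 = 2.3119


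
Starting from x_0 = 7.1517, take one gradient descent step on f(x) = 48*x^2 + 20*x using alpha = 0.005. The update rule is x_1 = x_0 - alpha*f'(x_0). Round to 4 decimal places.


We compute the gradient at x_0 and apply the update.
f'(x) = 96*x + 20
f'(7.1517) = 96*7.1517 + 20 = 706.5632
x_1 = 7.1517 - 0.005*706.5632 = 3.6189


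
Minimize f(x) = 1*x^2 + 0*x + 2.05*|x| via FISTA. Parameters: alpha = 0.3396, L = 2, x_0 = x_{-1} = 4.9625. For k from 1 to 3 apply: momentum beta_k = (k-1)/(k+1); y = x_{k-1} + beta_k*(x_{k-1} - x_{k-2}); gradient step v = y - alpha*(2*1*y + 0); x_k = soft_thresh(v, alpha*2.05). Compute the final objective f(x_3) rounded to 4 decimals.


FISTA on f(x) = 1*x^2 + 0*x + 2.05*|x|
L = 2, alpha = 0.3396
Iteration 1: beta = 0.0, y = 4.9625 + 0.0*(4.9625 - 4.9625) = 4.9625
  grad(y) = 9.925, v = y - alpha*grad = 1.592
  prox(v) = soft_thresh(1.592, 0.6962) = 0.8958
Iteration 2: beta = 0.3333, y = 0.8958 + 0.3333*(0.8958 - 4.9625) = -0.4598
  grad(y) = -0.9196, v = y - alpha*grad = -0.1475
  prox(v) = soft_thresh(-0.1475, 0.6962) = 0.0
Iteration 3: beta = 0.5, y = 0.0 + 0.5*(0.0 - 0.8958) = -0.4479
  grad(y) = -0.8958, v = y - alpha*grad = -0.1437
  prox(v) = soft_thresh(-0.1437, 0.6962) = 0.0
f(x_3) = 1*0.0^2 + 0*0.0 + 2.05*|0.0| = 0.0


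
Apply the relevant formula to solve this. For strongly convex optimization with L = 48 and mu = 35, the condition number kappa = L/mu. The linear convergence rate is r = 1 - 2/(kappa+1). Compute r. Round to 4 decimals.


Step 1: Compute the condition number.
kappa = L/mu = 48/35 = 1.3714
Step 2: Compute the convergence rate.
r = 1 - 2/(kappa + 1) = 1 - 2*mu/(L + mu) = (L - mu)/(L + mu) = 13/83 = 0.1566


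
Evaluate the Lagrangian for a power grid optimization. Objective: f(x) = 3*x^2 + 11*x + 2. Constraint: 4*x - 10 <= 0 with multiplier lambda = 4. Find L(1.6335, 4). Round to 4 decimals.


Step 1: Evaluate f(x).
f(1.6335) = 3*1.6335^2 + 11*1.6335 + 2 = 27.9735
Step 2: Evaluate g(x).
g(1.6335) = 4*1.6335 - 10 = -3.466
Step 3: Compute Lagrangian.
L = 27.9735 + 4*-3.466 = 14.1095


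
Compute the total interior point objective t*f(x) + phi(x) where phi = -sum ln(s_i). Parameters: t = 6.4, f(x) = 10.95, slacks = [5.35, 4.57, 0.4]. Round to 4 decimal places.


Step 1: Compute log-barrier.
ln values: [1.6771, 1.5195, -0.9163]
phi = -(1.6771 + 1.5195 - 0.9163) = -2.2803
Step 2: Compute augmented objective.
t*f(x) = 6.4*10.95 = 70.08
Total = 70.08 - 2.2803 = 67.7997


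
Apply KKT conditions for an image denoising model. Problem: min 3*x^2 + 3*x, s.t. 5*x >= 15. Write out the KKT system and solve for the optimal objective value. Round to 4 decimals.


Step 1: Try lambda = 0 (constraint inactive).
x_unc = -3/(2*3) = -0.5
Check: 5*-0.5 = -2.5 < 15 -- violated!
Step 2: Constraint must be active: 5*x = 15
x* = 15/5 = 3.0
lambda = (2*3*3.0 + 3)/5 = 4.2
Step 3: Compute optimal value.
f(x*) = 3*3.0^2 + 3*3.0 = 36.0


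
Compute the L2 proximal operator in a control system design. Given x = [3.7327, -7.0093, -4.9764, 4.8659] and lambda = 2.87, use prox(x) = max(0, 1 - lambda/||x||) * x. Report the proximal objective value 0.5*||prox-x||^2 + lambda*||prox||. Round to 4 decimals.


Step 1: Compute ||x||.
||x|| = 10.5596
Step 2: Compute scaling factor.
scale = max(0, 1 - 2.87/10.5596) = 0.7282
Step 3: prox(x) = [2.7182, -5.1042, -3.6239, 3.5434]
||prox(x)|| = 7.6896
Step 4: Proximal objective.
0.5*||prox-x||^2 = 4.1185
lambda*||prox|| = 22.0692
Total = 26.1876


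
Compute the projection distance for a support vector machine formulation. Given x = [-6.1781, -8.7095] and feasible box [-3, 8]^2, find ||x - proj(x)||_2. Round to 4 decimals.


Project each component onto [-3, 8].
clip(-6.1781) = -3.0, clip(-8.7095) = -3.0
Projection = [-3.0, -3.0]
Squared diffs: [10.1003, 32.5984]
Distance = sqrt(42.6987) = 6.5344


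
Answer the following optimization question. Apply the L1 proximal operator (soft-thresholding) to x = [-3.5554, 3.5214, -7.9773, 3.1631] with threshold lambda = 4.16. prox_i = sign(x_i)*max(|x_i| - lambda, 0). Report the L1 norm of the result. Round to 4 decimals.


Soft-thresholding with lambda = 4.16:
prox(-3.5554) = sign(-3.5554)*max(|-3.5554| - 4.16, 0) = 0.0
prox(3.5214) = sign(3.5214)*max(|3.5214| - 4.16, 0) = 0.0
prox(-7.9773) = sign(-7.9773)*max(|-7.9773| - 4.16, 0) = -3.8173
prox(3.1631) = sign(3.1631)*max(|3.1631| - 4.16, 0) = 0.0
prox(x) = [0.0, 0.0, -3.8173, 0.0]
||prox(x)||_1 = 0.0 + 0.0 + 3.8173 + 0.0 = 3.8173


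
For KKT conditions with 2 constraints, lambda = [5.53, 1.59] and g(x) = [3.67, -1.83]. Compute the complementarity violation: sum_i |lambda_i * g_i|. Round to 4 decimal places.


KKT complementary slackness check:
lambda_1 * g_1 = 5.53 * 3.67 = 20.2951
lambda_2 * g_2 = 1.59 * -1.83 = -2.9097
Total violation = 20.2951 + 2.9097 = 23.2048


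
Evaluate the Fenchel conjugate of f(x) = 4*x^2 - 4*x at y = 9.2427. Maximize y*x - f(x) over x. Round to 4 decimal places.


f*(y) = sup_x {y*x - a*x^2 - b*x} = sup_x {(y-b)*x - a*x^2}
FOC: (y - b) - 2a*x = 0 => x* = (y - b)/(2a)
x* = (9.2427 + 4)/(2*4) = 1.6553
f*(9.2427) = (y-b)^2/(4a) = (9.2427 + 4)^2/(4*4)
= 175.3691/16 = 10.9606


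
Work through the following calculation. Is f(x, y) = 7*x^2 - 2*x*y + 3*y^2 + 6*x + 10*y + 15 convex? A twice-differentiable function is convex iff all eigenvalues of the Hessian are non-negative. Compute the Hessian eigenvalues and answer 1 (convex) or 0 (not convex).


The Hessian of f(x,y) = 7*x^2 - 2*x*y + 3*y^2 + 6*x + 10*y + 15 is:
H = [[14, -2], [-2, 6]]
Trace = 14 + 6 = 20
Determinant = 14*6 - (-2)^2 = 80
Discriminant = (20)^2 - 4*80 = 80.0
Eigenvalues: lambda_1 = 5.5279, lambda_2 = 14.4721
The function is convex.

1


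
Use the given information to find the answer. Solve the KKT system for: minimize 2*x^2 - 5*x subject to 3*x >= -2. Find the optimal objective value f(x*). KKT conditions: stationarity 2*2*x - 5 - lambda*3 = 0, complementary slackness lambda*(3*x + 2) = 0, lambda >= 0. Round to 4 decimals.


Step 1: Try lambda = 0 (constraint inactive).
Stationarity: 2*2*x - 5 = 0
x* = 5/(2*2) = 1.25
Check constraint: 3*1.25 = 3.75 >= -2 -- satisfied.
Step 2: Compute optimal value.
f(x*) = 2*1.25^2 - 5*1.25 = -3.125


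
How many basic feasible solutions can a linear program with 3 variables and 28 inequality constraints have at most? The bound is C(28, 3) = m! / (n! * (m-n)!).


Each vertex corresponds to some choice of n active constraints out of m, so the number of vertices is at most C(m, n) = m! / (n!(m-n)!).
m = 28, n = 3
Numerator: 28 * 27 * 26
Denominator: 3! = 6
C(28, 3) = 3276


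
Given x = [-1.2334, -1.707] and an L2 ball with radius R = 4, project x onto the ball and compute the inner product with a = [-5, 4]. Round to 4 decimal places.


Step 1: Compute ||x|| (intermediates to 6 decimals).
||x|| = sqrt((-1.2334)^2 + (-1.707)^2) = 2.105974
Step 2: Project.
Since ||x|| <= R, proj = x (no scaling needed).
proj(x) = [-1.2334, -1.707]
Step 3: Dot product.
a^T * proj(x) = -5*(-1.2334) + 4*(-1.707) = -0.661


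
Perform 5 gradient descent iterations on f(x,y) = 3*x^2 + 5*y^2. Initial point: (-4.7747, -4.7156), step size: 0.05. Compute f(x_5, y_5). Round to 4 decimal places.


Gradient descent on f(x,y) = 3*x^2 + 5*y^2.
Starting point: (-4.7747, -4.7156), alpha = 0.05
Step 1: grad_x = 2*3*-4.7747 = -28.6482, grad_y = 2*5*-4.7156 = -47.156
  x_1 = -4.7747 - 0.05*-28.6482 = -3.3423
  y_1 = -4.7156 - 0.05*-47.156 = -2.3578
Step 2: grad_x = 2*3*-3.3423 = -20.0537, grad_y = 2*5*-2.3578 = -23.578
  x_2 = -3.3423 - 0.05*-20.0537 = -2.3396
  y_2 = -2.3578 - 0.05*-23.578 = -1.1789
Step 3: grad_x = 2*3*-2.3396 = -14.0376, grad_y = 2*5*-1.1789 = -11.789
  x_3 = -2.3396 - 0.05*-14.0376 = -1.6377
  y_3 = -1.1789 - 0.05*-11.789 = -0.5895
Step 4: grad_x = 2*3*-1.6377 = -9.8263, grad_y = 2*5*-0.5895 = -5.8945
  x_4 = -1.6377 - 0.05*-9.8263 = -1.1464
  y_4 = -0.5895 - 0.05*-5.8945 = -0.2947
Step 5: grad_x = 2*3*-1.1464 = -6.8784, grad_y = 2*5*-0.2947 = -2.9473
  x_5 = -1.1464 - 0.05*-6.8784 = -0.8025
  y_5 = -0.2947 - 0.05*-2.9473 = -0.1474
f(-0.8025, -0.1474) = 3*(-0.8025)^2 + 5*(-0.1474)^2 = 2.0405


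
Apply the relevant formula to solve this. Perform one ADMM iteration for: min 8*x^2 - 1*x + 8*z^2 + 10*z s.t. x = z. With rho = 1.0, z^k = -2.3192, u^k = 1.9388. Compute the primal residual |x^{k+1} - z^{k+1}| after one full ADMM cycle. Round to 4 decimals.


ADMM iteration with rho = 1.0, z^k = -2.3192, u^k = 1.9388
Step 1: x-update.
Minimize 8*x^2 - 1*x + (1.0/2)*(x + 2.3192 + 1.9388)^2
FOC: (2*8 + 1.0)*x = 1 + 1.0*(-2.3192 - 1.9388)
x^{k+1} = -0.1916
Step 2: z-update.
Minimize 8*z^2 + 10*z + (1.0/2)*(-0.1916 - z + 1.9388)^2
FOC: (2*8 + 1.0)*z = -10 + 1.0*(-0.1916 + 1.9388)
z^{k+1} = -0.4855
Step 3: u-update.
u^{k+1} = 1.9388 - 0.1916 + 0.4855 = 2.2326
Step 4: Primal residual = |-0.1916 + 0.4855| = 0.2938


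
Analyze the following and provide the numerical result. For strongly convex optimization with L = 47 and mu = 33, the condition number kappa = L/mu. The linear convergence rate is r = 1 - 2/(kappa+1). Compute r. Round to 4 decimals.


Step 1: Compute the condition number.
kappa = L/mu = 47/33 = 1.4242
Step 2: Compute the convergence rate.
r = 1 - 2/(kappa + 1) = 1 - 2*mu/(L + mu) = (L - mu)/(L + mu) = 14/80 = 0.175


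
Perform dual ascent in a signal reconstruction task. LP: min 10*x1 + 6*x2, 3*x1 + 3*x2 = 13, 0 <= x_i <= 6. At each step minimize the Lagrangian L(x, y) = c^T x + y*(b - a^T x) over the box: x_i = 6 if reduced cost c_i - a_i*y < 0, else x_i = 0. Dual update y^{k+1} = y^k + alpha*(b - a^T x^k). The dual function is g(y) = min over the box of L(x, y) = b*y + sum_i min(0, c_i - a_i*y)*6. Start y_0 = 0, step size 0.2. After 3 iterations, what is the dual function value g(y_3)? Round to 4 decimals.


Dual ascent for LP: min 10*x1 + 6*x2, 3*x1 + 3*x2 = 13, 0 <= x_i <= 6
Step 1: y^k = 0.0, reduced costs: (10.0, 6.0)
  x^k = (0.0, 0.0), subgradient = b - a^T x = 13.0
  y^{k+1} = 0.0 + 0.2*13.0 = 2.6
Step 2: y^k = 2.6, reduced costs: (2.2, -1.8)
  x^k = (0.0, 6.0), subgradient = b - a^T x = -5.0
  y^{k+1} = 2.6 + 0.2*-5.0 = 1.6
Step 3: y^k = 1.6, reduced costs: (5.2, 1.2)
  x^k = (0.0, 0.0), subgradient = b - a^T x = 13.0
  y^{k+1} = 1.6 + 0.2*13.0 = 4.2
Dual objective at y_3 = 4.2: reduced costs (-2.6, -6.6), box minimizer x = (6.0, 6.0)
g(y_3) = b*y + (c1 - a1*y)*x1 + (c2 - a2*y)*x2 = 13*4.2 + (-2.6)*6.0 + (-6.6)*6.0 = 54.6 - 15.6 - 39.6 = -0.6


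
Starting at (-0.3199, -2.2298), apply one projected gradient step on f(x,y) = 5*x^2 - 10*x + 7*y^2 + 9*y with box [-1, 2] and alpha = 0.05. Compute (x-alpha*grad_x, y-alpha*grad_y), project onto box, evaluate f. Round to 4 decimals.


Step 1: Compute gradient at (-0.3199, -2.2298).
grad_x = 2*5*-0.3199 - 10 = -13.199
grad_y = 2*7*-2.2298 + 9 = -22.2172
Step 2: Gradient step.
x_raw = -0.3199 - 0.05*-13.199 = 0.3401
y_raw = -2.2298 - 0.05*-22.2172 = -1.1189
Step 3: Project onto [-1, 2].
x_proj = clip(0.3401) = 0.3401
y_proj = clip(-1.1189) = -1.0
Step 4: Evaluate f.
f(0.3401, -1.0) = -4.8223
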